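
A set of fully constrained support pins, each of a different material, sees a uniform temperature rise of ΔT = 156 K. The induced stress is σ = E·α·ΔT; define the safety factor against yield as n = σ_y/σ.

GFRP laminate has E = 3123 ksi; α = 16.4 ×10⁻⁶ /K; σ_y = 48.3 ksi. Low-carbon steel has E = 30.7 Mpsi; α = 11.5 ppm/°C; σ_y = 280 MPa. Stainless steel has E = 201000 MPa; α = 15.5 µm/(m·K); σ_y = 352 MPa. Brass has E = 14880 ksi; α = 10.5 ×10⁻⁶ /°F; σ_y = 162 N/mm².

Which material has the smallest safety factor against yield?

brass

Per material, after unit conversion:
  GFRP laminate: E = 21.53, α = 16.4, σ_y = 333.0 → σ = 55.1 MPa, n = 6.05
  low-carbon steel: E = 211.7, α = 11.5, σ_y = 280.0 → σ = 380 MPa, n = 0.737
  stainless steel: E = 201.0, α = 15.5, σ_y = 352.0 → σ = 486 MPa, n = 0.724
  brass: E = 102.6, α = 18.9, σ_y = 162.0 → σ = 302 MPa, n = 0.536
Brass has the lowest safety factor, n = 0.536.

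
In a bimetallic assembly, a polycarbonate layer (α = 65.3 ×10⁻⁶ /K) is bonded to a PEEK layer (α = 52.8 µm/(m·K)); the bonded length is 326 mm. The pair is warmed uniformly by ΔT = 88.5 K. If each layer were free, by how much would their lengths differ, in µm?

Δα = |65.3 − 52.8|×10⁻⁶/K = 12.5×10⁻⁶/K.
ΔL_mismatch = Δα·L·ΔT = 12.5×10⁻⁶ × 326.0 mm × 88.5 K = 361 µm.

361 µm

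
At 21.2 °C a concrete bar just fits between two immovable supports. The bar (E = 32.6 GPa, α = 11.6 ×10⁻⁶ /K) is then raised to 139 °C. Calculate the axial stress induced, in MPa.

ΔT = 117.8 K. Constrained thermal stress σ = E·α·ΔT = 32.60×10³ MPa × 11.6×10⁻⁶ × 117.8 = 44.5 MPa (compressive).

44.5 MPa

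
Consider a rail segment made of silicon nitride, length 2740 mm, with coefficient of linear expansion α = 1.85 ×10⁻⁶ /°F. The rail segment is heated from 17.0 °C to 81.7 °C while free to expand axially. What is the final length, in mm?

2740.6 mm

Convert α: 1.85×10⁻⁶/°F × (9/5) = 3.33×10⁻⁶/K.
ΔT = 81.7 − 17.0 = 64.70 K.
ΔL = α·L₀·ΔT = 3.33×10⁻⁶ × 2740 mm × 64.70 K = 0.590 mm.
L = L₀ + ΔL = 2740 + 0.590 = 2740.6 mm.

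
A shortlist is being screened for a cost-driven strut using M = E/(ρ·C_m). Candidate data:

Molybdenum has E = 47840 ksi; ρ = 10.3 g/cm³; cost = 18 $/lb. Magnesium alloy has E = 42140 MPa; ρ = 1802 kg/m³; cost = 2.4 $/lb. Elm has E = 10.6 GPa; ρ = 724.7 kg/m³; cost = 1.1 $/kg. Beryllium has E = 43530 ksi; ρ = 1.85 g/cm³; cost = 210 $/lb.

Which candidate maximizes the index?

elm

After converting to SI:
  molybdenum: E = 329.8 GPa, ρ = 10300 kg/m³, cost = 39.68 $/kg
  magnesium alloy: E = 42.14 GPa, ρ = 1802 kg/m³, cost = 5.291 $/kg
  elm: E = 10.60 GPa, ρ = 724.7 kg/m³, cost = 1.100 $/kg
  beryllium: E = 300.1 GPa, ρ = 1850 kg/m³, cost = 463.0 $/kg
  elm: M = 13.3 MN·m per $
  magnesium alloy: M = 4.42 MN·m per $
  molybdenum: M = 0.807 MN·m per $
  beryllium: M = 0.350 MN·m per $
Highest index: elm.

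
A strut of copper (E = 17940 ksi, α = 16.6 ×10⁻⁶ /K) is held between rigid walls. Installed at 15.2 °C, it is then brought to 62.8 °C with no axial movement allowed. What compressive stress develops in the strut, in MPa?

E = 17940 ksi = 123.7 GPa.
ΔT = 47.60 K. Constrained thermal stress σ = E·α·ΔT = 123.7×10³ MPa × 16.6×10⁻⁶ × 47.60 = 97.7 MPa (compressive).

97.7 MPa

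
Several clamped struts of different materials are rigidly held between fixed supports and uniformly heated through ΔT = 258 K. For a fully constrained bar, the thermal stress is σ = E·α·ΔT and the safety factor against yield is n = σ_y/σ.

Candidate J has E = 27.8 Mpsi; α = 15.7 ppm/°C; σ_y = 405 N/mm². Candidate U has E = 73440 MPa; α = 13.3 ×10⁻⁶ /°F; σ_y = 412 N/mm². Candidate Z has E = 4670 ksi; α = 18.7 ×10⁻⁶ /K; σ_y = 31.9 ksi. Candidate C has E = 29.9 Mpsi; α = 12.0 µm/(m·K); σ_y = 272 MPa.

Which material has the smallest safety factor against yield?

With everything in SI (GPa, ×10⁻⁶/K, MPa):
  candidate J: E = 191.7, α = 15.7, σ_y = 405.0 → σ = 776 MPa, n = 0.522
  candidate U: E = 73.44, α = 23.9, σ_y = 412.0 → σ = 454 MPa, n = 0.908
  candidate Z: E = 32.20, α = 18.7, σ_y = 219.9 → σ = 155 MPa, n = 1.42
  candidate C: E = 206.2, α = 12.0, σ_y = 272.0 → σ = 638 MPa, n = 0.426
Candidate C has the lowest safety factor, n = 0.426.

candidate C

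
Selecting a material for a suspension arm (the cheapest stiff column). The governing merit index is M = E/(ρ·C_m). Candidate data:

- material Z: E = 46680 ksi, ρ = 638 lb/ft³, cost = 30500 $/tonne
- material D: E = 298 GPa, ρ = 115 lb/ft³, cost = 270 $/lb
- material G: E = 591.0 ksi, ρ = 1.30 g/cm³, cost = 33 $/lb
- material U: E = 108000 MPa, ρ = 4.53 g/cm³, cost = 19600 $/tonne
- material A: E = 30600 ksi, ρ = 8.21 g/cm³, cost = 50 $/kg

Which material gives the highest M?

material U

In SI units:
  material Z: E = 321.8 GPa, ρ = 10220 kg/m³, cost = 30.50 $/kg
  material D: E = 298.0 GPa, ρ = 1842 kg/m³, cost = 595.2 $/kg
  material G: E = 4.075 GPa, ρ = 1300 kg/m³, cost = 72.75 $/kg
  material U: E = 108.0 GPa, ρ = 4530 kg/m³, cost = 19.60 $/kg
  material A: E = 211.0 GPa, ρ = 8210 kg/m³, cost = 50.00 $/kg
  material U: M = 1.22 MN·m per $
  material Z: M = 1.03 MN·m per $
  material A: M = 0.514 MN·m per $
  material D: M = 0.272 MN·m per $
  material G: M = 0.0431 MN·m per $
Material U has the largest M.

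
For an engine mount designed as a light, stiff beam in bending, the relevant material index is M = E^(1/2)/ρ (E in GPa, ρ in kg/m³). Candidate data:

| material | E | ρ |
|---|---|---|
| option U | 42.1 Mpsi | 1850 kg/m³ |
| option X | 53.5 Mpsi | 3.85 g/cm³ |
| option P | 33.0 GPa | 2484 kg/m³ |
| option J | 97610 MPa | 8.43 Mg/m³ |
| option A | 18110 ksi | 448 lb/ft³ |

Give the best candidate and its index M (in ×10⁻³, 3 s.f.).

option U, M = 9.21×10⁻³

Normalizing units and computing the index:
  option U: E = 290.3 GPa, ρ = 1850 kg/m³
  option X: E = 368.9 GPa, ρ = 3850 kg/m³
  option P: E = 33.00 GPa, ρ = 2484 kg/m³
  option J: E = 97.61 GPa, ρ = 8430 kg/m³
  option A: E = 124.9 GPa, ρ = 7176 kg/m³
  option U: M = 9.21×10⁻³
  option X: M = 4.99×10⁻³
  option P: M = 2.31×10⁻³
  option A: M = 1.56×10⁻³
  option J: M = 1.17×10⁻³
The maximum is for option U.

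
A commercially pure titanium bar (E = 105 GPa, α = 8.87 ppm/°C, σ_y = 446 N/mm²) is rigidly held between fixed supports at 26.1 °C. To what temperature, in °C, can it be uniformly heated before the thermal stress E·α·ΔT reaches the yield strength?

σ_y = 446 N/mm² = 446.0 MPa.
E·α·ΔT = 446.0 MPa ⇒ ΔT = 446.0 / (105.0×10³ × 8.87×10⁻⁶) = 478.9 K.
T = 26.1 + 478.9 = 505.0 °C.

505 °C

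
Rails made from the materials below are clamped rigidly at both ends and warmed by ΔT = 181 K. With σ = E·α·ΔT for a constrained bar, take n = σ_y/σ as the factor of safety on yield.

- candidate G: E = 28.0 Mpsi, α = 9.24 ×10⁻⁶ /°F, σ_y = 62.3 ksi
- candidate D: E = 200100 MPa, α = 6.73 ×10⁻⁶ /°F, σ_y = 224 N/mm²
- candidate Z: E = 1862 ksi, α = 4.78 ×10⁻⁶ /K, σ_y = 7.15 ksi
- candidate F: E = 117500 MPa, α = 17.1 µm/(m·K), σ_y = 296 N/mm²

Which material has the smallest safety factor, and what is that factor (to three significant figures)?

Converting E to GPa, α to ×10⁻⁶/K, σ_y to MPa, then σ and n for each:
  candidate G: E = 193.1, α = 16.6, σ_y = 429.5 → σ = 581 MPa, n = 0.739
  candidate D: E = 200.1, α = 12.1, σ_y = 224.0 → σ = 439 MPa, n = 0.511
  candidate Z: E = 12.84, α = 4.78, σ_y = 49.30 → σ = 11.1 MPa, n = 4.44
  candidate F: E = 117.5, α = 17.1, σ_y = 296.0 → σ = 364 MPa, n = 0.814
Candidate D has the lowest safety factor, n = 0.511.

candidate D, n = 0.511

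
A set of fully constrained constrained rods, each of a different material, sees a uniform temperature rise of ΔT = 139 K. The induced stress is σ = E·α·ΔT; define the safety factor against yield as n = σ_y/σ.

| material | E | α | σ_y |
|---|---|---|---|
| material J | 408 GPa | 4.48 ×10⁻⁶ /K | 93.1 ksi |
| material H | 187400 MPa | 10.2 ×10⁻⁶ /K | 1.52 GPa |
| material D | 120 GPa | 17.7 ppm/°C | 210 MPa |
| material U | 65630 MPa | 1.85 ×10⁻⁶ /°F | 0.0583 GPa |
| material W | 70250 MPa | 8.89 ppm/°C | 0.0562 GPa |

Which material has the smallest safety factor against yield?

material W

With everything in SI (GPa, ×10⁻⁶/K, MPa):
  material J: E = 408.0, α = 4.48, σ_y = 641.9 → σ = 254 MPa, n = 2.53
  material H: E = 187.4, α = 10.2, σ_y = 1520 → σ = 266 MPa, n = 5.72
  material D: E = 120.0, α = 17.7, σ_y = 210.0 → σ = 295 MPa, n = 0.711
  material U: E = 65.63, α = 3.33, σ_y = 58.30 → σ = 30.4 MPa, n = 1.92
  material W: E = 70.25, α = 8.89, σ_y = 56.20 → σ = 86.8 MPa, n = 0.647
The minimum is material W at n = 0.647.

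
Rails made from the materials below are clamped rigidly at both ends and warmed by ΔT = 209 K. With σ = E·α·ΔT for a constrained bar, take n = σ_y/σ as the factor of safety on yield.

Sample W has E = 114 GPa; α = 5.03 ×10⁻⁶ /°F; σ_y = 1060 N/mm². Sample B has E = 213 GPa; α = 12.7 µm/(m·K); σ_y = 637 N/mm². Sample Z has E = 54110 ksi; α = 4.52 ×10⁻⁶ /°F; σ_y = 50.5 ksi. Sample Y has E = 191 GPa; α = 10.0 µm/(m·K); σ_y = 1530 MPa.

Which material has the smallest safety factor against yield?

In consistent units (E in GPa, α in ×10⁻⁶/K, σ_y in MPa):
  sample W: E = 114.0, α = 9.05, σ_y = 1060 → σ = 216 MPa, n = 4.91
  sample B: E = 213.0, α = 12.7, σ_y = 637.0 → σ = 565 MPa, n = 1.13
  sample Z: E = 373.1, α = 8.14, σ_y = 348.2 → σ = 634 MPa, n = 0.549
  sample Y: E = 191.0, α = 10.0, σ_y = 1530 → σ = 399 MPa, n = 3.83
Sample Z has the lowest safety factor, n = 0.549.

sample Z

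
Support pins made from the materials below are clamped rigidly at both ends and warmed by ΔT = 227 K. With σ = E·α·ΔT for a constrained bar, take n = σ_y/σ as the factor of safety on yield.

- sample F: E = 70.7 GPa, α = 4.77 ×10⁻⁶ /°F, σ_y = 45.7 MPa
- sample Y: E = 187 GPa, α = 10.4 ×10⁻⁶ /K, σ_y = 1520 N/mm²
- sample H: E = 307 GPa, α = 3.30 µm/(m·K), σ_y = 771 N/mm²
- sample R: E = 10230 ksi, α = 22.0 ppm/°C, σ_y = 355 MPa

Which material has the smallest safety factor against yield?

With everything in SI (GPa, ×10⁻⁶/K, MPa):
  sample F: E = 70.70, α = 8.59, σ_y = 45.70 → σ = 138 MPa, n = 0.332
  sample Y: E = 187.0, α = 10.4, σ_y = 1520 → σ = 441 MPa, n = 3.44
  sample H: E = 307.0, α = 3.30, σ_y = 771.0 → σ = 230 MPa, n = 3.35
  sample R: E = 70.53, α = 22.0, σ_y = 355.0 → σ = 352 MPa, n = 1.01
Sample F has the lowest safety factor, n = 0.332.

sample F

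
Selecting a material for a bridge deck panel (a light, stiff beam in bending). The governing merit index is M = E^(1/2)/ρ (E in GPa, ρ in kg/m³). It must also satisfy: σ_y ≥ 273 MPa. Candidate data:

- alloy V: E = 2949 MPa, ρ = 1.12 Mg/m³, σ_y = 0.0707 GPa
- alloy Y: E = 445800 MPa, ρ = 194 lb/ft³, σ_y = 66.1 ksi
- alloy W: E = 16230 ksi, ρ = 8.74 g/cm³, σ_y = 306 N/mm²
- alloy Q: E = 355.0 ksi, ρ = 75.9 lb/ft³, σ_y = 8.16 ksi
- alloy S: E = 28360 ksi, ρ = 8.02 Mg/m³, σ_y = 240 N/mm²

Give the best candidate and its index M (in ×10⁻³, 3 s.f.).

Screen on constraints: σ_y ≥ 273 MPa. Survivors: alloy Y, alloy W.
Putting every candidate on a common basis:
  alloy Y: E = 445.8 GPa, ρ = 3108 kg/m³
  alloy W: E = 111.9 GPa, ρ = 8740 kg/m³
  alloy Y: M = 6.79×10⁻³
  alloy W: M = 1.21×10⁻³
Alloy Y has the largest M.

alloy Y, M = 6.79×10⁻³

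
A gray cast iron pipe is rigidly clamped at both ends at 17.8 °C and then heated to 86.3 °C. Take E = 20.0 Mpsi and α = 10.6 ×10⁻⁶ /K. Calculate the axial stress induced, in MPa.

E = 20.0 Mpsi = 137.9 GPa.
ΔT = 68.50 K. Constrained thermal stress σ = E·α·ΔT = 137.9×10³ MPa × 10.6×10⁻⁶ × 68.50 = 100 MPa (compressive).

100 MPa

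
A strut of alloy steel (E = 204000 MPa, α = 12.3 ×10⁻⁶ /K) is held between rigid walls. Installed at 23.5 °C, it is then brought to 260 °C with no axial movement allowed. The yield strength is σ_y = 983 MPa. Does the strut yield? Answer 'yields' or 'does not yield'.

does not yield

E = 204000 MPa = 204.0 GPa.
ΔT = 236.5 K. Constrained thermal stress σ = E·α·ΔT = 204.0×10³ MPa × 12.3×10⁻⁶ × 236.5 = 593 MPa (compressive).
Compare to σ_y = 983 MPa: σ < σ_y, so it does not yield.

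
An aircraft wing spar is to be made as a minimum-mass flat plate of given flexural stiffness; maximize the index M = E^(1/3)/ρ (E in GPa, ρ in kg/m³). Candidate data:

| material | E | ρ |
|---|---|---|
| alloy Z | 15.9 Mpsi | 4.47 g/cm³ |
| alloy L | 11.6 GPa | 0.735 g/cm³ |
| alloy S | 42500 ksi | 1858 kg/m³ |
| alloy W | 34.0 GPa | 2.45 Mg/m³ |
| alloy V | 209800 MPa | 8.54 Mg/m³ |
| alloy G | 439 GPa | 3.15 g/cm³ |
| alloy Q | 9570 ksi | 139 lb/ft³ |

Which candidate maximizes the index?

In SI units:
  alloy Z: E = 109.6 GPa, ρ = 4470 kg/m³
  alloy L: E = 11.60 GPa, ρ = 735.0 kg/m³
  alloy S: E = 293.0 GPa, ρ = 1858 kg/m³
  alloy W: E = 34.00 GPa, ρ = 2450 kg/m³
  alloy V: E = 209.8 GPa, ρ = 8540 kg/m³
  alloy G: E = 439.0 GPa, ρ = 3150 kg/m³
  alloy Q: E = 65.98 GPa, ρ = 2227 kg/m³
  alloy S: M = 3.57×10⁻³
  alloy L: M = 3.08×10⁻³
  alloy G: M = 2.41×10⁻³
  alloy Q: M = 1.81×10⁻³
  alloy W: M = 1.32×10⁻³
  alloy Z: M = 1.07×10⁻³
  alloy V: M = 0.696×10⁻³
Alloy S has the largest M.

alloy S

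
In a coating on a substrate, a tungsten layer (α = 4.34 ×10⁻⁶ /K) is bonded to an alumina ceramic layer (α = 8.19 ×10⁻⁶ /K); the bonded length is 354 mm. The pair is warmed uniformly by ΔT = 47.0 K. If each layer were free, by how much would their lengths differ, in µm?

64.1 µm

Δα = |4.34 − 8.19|×10⁻⁶/K = 3.85×10⁻⁶/K.
ΔL_mismatch = Δα·L·ΔT = 3.85×10⁻⁶ × 354.0 mm × 47.0 K = 64.1 µm.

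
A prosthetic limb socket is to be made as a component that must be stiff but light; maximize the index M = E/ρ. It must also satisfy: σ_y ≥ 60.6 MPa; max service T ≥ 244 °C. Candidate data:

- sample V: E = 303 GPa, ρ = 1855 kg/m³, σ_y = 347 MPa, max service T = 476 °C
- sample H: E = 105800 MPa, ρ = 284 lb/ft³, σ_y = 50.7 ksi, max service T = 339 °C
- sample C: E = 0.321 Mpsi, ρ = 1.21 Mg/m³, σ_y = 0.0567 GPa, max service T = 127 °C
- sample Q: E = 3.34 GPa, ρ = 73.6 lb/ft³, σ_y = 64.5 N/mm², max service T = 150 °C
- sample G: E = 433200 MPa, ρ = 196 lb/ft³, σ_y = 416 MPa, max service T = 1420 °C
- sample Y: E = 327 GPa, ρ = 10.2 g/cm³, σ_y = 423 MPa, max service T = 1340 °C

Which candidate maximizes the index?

Screen on constraints: σ_y ≥ 60.6 MPa; max service T ≥ 244 °C. Survivors: sample V, sample H, sample G, sample Y.
Convert each candidate to consistent units, then evaluate M:
  sample V: E = 303.0 GPa, ρ = 1855 kg/m³
  sample H: E = 105.8 GPa, ρ = 4549 kg/m³
  sample G: E = 433.2 GPa, ρ = 3140 kg/m³
  sample Y: E = 327.0 GPa, ρ = 10200 kg/m³
  sample V: M = 163 MN·m/kg
  sample G: M = 138 MN·m/kg
  sample Y: M = 32.1 MN·m/kg
  sample H: M = 23.3 MN·m/kg
Sample V has the largest M.

sample V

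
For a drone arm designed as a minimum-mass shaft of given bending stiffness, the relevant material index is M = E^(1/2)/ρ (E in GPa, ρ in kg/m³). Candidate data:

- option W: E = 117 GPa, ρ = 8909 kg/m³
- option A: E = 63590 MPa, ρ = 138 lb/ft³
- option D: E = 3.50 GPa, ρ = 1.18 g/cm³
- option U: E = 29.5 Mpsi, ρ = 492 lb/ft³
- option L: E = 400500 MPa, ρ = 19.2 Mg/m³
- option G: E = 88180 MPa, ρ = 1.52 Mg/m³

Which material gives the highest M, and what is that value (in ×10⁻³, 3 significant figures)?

In SI units:
  option W: E = 117.0 GPa, ρ = 8909 kg/m³
  option A: E = 63.59 GPa, ρ = 2211 kg/m³
  option D: E = 3.500 GPa, ρ = 1180 kg/m³
  option U: E = 203.4 GPa, ρ = 7881 kg/m³
  option L: E = 400.5 GPa, ρ = 19200 kg/m³
  option G: E = 88.18 GPa, ρ = 1520 kg/m³
  option G: M = 6.18×10⁻³
  option A: M = 3.61×10⁻³
  option U: M = 1.81×10⁻³
  option D: M = 1.59×10⁻³
  option W: M = 1.21×10⁻³
  option L: M = 1.04×10⁻³
The maximum is for option G.

option G, M = 6.18×10⁻³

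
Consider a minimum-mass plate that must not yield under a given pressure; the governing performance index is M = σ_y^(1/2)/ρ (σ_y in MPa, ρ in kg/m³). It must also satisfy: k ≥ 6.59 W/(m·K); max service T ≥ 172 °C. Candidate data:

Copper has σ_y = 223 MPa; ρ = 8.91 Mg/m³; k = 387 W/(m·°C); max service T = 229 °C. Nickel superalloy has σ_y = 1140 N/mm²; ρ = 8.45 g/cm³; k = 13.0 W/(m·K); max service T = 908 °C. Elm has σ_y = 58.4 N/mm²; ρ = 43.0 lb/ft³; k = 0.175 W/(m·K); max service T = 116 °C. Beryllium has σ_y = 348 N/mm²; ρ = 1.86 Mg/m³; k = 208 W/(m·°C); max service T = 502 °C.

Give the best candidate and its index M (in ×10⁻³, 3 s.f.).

beryllium, M = 10.0×10⁻³

Screen on constraints: k ≥ 6.59 W/(m·K); max service T ≥ 172 °C. Survivors: copper, nickel superalloy, beryllium.
After converting to SI:
  copper: σ_y = 223.0 MPa, ρ = 8910 kg/m³
  nickel superalloy: σ_y = 1140 MPa, ρ = 8450 kg/m³
  beryllium: σ_y = 348.0 MPa, ρ = 1860 kg/m³
  beryllium: M = 10.0×10⁻³
  nickel superalloy: M = 4.00×10⁻³
  copper: M = 1.68×10⁻³
Beryllium has the largest M.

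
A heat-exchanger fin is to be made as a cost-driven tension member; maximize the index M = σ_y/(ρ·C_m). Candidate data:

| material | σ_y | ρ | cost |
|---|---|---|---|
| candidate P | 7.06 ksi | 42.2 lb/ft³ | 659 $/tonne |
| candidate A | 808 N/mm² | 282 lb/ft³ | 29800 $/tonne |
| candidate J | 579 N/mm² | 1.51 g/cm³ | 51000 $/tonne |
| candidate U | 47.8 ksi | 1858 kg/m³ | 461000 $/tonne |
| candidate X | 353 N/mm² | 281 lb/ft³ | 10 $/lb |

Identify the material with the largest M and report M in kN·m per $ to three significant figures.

candidate P, M = 109 kN·m per $

In SI units:
  candidate P: σ_y = 48.68 MPa, ρ = 676.0 kg/m³, cost = 0.6590 $/kg
  candidate A: σ_y = 808.0 MPa, ρ = 4517 kg/m³, cost = 29.80 $/kg
  candidate J: σ_y = 579.0 MPa, ρ = 1510 kg/m³, cost = 51.00 $/kg
  candidate U: σ_y = 329.6 MPa, ρ = 1858 kg/m³, cost = 461.0 $/kg
  candidate X: σ_y = 353.0 MPa, ρ = 4501 kg/m³, cost = 22.05 $/kg
  candidate P: M = 109 kN·m per $
  candidate J: M = 7.52 kN·m per $
  candidate A: M = 6.00 kN·m per $
  candidate X: M = 3.56 kN·m per $
  candidate U: M = 0.385 kN·m per $
Candidate P ranks first.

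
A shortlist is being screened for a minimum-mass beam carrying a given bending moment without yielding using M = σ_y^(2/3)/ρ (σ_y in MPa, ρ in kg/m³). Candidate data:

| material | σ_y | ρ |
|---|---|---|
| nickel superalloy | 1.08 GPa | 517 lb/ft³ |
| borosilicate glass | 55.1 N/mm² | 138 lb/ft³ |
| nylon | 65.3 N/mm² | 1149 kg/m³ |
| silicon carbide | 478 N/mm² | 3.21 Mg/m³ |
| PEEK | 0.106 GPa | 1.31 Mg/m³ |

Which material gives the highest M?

Convert each candidate to consistent units, then evaluate M:
  nickel superalloy: σ_y = 1080 MPa, ρ = 8282 kg/m³
  borosilicate glass: σ_y = 55.10 MPa, ρ = 2211 kg/m³
  nylon: σ_y = 65.30 MPa, ρ = 1149 kg/m³
  silicon carbide: σ_y = 478.0 MPa, ρ = 3210 kg/m³
  PEEK: σ_y = 106.0 MPa, ρ = 1310 kg/m³
  silicon carbide: M = 19.0×10⁻³
  PEEK: M = 17.1×10⁻³
  nylon: M = 14.1×10⁻³
  nickel superalloy: M = 12.7×10⁻³
  borosilicate glass: M = 6.55×10⁻³
The maximum is for silicon carbide.

silicon carbide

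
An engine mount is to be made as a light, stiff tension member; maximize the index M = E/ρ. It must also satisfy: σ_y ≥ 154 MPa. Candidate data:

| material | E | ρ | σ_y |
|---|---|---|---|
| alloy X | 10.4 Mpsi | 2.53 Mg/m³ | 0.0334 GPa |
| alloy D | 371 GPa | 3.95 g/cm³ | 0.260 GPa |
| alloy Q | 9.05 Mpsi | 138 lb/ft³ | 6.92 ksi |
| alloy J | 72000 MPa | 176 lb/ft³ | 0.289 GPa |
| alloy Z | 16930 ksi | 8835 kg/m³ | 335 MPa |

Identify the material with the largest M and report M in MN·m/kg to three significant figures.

alloy D, M = 93.9 MN·m/kg

Screen on constraints: σ_y ≥ 154 MPa. Survivors: alloy D, alloy J, alloy Z.
In SI units:
  alloy D: E = 371.0 GPa, ρ = 3950 kg/m³
  alloy J: E = 72.00 GPa, ρ = 2819 kg/m³
  alloy Z: E = 116.7 GPa, ρ = 8835 kg/m³
  alloy D: M = 93.9 MN·m/kg
  alloy J: M = 25.5 MN·m/kg
  alloy Z: M = 13.2 MN·m/kg
Alloy D has the largest M.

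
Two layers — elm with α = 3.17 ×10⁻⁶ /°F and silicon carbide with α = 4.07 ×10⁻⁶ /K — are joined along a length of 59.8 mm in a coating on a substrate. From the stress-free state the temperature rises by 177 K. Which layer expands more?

elm

elm: α = 3.17×10⁻⁶/°F × 9/5 = 5.71×10⁻⁶/K.
α(elm) = 5.71×10⁻⁶/K vs α(silicon carbide) = 4.07×10⁻⁶/K.
Higher α expands more for the same ΔT: elm.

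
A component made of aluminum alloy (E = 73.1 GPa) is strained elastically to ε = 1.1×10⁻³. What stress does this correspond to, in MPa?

σ = E·ε = 73100 MPa × 1.1×10⁻³ = 80.4 MPa.

80.4 MPa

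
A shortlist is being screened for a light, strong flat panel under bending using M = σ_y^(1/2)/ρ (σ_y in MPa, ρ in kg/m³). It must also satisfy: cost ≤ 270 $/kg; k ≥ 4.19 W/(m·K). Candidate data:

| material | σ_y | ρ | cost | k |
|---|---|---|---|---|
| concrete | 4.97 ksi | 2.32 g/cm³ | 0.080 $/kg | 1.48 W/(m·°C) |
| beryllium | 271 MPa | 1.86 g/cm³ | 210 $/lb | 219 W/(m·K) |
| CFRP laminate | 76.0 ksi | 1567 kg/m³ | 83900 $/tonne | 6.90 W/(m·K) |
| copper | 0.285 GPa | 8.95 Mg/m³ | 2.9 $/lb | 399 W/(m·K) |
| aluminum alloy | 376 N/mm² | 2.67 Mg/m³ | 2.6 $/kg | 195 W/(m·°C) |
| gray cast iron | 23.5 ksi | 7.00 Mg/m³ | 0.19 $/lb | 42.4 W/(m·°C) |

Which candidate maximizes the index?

CFRP laminate

Screen on constraints: cost ≤ 270 $/kg; k ≥ 4.19 W/(m·K). Survivors: CFRP laminate, copper, aluminum alloy, gray cast iron.
Putting every candidate on a common basis:
  CFRP laminate: σ_y = 524.0 MPa, ρ = 1567 kg/m³
  copper: σ_y = 285.0 MPa, ρ = 8950 kg/m³
  aluminum alloy: σ_y = 376.0 MPa, ρ = 2670 kg/m³
  gray cast iron: σ_y = 162.0 MPa, ρ = 7000 kg/m³
  CFRP laminate: M = 14.6×10⁻³
  aluminum alloy: M = 7.26×10⁻³
  copper: M = 1.89×10⁻³
  gray cast iron: M = 1.82×10⁻³
CFRP laminate has the largest M.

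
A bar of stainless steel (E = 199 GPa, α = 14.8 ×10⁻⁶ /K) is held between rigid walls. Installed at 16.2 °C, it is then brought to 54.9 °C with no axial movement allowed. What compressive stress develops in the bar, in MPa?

114 MPa

ΔT = 38.70 K. Constrained thermal stress σ = E·α·ΔT = 199.0×10³ MPa × 14.8×10⁻⁶ × 38.70 = 114 MPa (compressive).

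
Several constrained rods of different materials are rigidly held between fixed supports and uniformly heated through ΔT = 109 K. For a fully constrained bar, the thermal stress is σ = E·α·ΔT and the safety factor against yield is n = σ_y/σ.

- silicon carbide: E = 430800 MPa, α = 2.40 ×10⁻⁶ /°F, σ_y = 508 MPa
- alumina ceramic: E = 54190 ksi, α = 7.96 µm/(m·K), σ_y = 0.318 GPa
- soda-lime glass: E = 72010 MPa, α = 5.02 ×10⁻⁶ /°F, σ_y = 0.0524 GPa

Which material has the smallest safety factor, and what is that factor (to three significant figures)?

Per material, after unit conversion:
  silicon carbide: E = 430.8, α = 4.32, σ_y = 508.0 → σ = 203 MPa, n = 2.50
  alumina ceramic: E = 373.6, α = 7.96, σ_y = 318.0 → σ = 324 MPa, n = 0.981
  soda-lime glass: E = 72.01, α = 9.04, σ_y = 52.40 → σ = 70.9 MPa, n = 0.739
The minimum is soda-lime glass at n = 0.739.

soda-lime glass, n = 0.739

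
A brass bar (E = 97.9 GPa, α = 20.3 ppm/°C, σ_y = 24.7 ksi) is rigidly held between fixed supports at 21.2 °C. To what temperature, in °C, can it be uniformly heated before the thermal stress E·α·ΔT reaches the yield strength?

107 °C

σ_y = 24.7 ksi = 170.3 MPa.
E·α·ΔT = 170.3 MPa ⇒ ΔT = 170.3 / (97.90×10³ × 20.3×10⁻⁶) = 85.69 K.
T = 21.2 + 85.69 = 106.9 °C.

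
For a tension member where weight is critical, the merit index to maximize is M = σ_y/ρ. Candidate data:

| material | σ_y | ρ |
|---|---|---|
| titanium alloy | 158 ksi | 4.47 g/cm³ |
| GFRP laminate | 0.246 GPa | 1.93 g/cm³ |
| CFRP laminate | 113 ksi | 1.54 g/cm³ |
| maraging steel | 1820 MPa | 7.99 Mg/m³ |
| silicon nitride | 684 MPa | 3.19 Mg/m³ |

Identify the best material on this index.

CFRP laminate

In SI units:
  titanium alloy: σ_y = 1089 MPa, ρ = 4470 kg/m³
  GFRP laminate: σ_y = 246.0 MPa, ρ = 1930 kg/m³
  CFRP laminate: σ_y = 779.1 MPa, ρ = 1540 kg/m³
  maraging steel: σ_y = 1820 MPa, ρ = 7990 kg/m³
  silicon nitride: σ_y = 684.0 MPa, ρ = 3190 kg/m³
  CFRP laminate: M = 506 kN·m/kg
  titanium alloy: M = 244 kN·m/kg
  maraging steel: M = 228 kN·m/kg
  silicon nitride: M = 214 kN·m/kg
  GFRP laminate: M = 127 kN·m/kg
Highest index: CFRP laminate.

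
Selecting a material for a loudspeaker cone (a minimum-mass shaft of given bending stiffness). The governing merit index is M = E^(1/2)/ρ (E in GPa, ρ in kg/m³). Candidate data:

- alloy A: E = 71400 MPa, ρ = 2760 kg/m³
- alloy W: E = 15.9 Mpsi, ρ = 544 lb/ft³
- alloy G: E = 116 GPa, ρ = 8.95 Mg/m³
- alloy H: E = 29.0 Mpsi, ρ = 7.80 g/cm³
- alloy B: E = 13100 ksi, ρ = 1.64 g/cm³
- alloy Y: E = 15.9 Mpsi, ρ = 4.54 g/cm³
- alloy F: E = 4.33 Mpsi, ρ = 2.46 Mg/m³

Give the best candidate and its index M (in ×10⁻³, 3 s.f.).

alloy B, M = 5.79×10⁻³

Convert each candidate to consistent units, then evaluate M:
  alloy A: E = 71.40 GPa, ρ = 2760 kg/m³
  alloy W: E = 109.6 GPa, ρ = 8714 kg/m³
  alloy G: E = 116.0 GPa, ρ = 8950 kg/m³
  alloy H: E = 199.9 GPa, ρ = 7800 kg/m³
  alloy B: E = 90.32 GPa, ρ = 1640 kg/m³
  alloy Y: E = 109.6 GPa, ρ = 4540 kg/m³
  alloy F: E = 29.85 GPa, ρ = 2460 kg/m³
  alloy B: M = 5.79×10⁻³
  alloy A: M = 3.06×10⁻³
  alloy Y: M = 2.31×10⁻³
  alloy F: M = 2.22×10⁻³
  alloy H: M = 1.81×10⁻³
  alloy G: M = 1.20×10⁻³
  alloy W: M = 1.20×10⁻³
The maximum is for alloy B.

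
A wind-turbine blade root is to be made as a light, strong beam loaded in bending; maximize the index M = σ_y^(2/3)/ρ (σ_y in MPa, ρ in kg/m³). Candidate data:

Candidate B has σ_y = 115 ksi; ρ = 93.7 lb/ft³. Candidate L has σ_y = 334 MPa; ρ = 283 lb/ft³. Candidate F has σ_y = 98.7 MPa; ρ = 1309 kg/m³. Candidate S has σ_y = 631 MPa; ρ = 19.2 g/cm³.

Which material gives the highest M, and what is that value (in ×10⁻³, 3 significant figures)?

In SI units:
  candidate B: σ_y = 792.9 MPa, ρ = 1501 kg/m³
  candidate L: σ_y = 334.0 MPa, ρ = 4533 kg/m³
  candidate F: σ_y = 98.70 MPa, ρ = 1309 kg/m³
  candidate S: σ_y = 631.0 MPa, ρ = 19200 kg/m³
  candidate B: M = 57.1×10⁻³
  candidate F: M = 16.3×10⁻³
  candidate L: M = 10.6×10⁻³
  candidate S: M = 3.83×10⁻³
Highest index: candidate B.

candidate B, M = 57.1×10⁻³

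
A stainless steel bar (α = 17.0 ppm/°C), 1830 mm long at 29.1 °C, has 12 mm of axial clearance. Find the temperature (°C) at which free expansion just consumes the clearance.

α·L₀·ΔT = 12.0 mm ⇒ ΔT = 12.0 / (17.0×10⁻⁶ × 1830.0) = 385.7 K.
T = 29.1 + 385.7 = 414.8 °C.

415 °C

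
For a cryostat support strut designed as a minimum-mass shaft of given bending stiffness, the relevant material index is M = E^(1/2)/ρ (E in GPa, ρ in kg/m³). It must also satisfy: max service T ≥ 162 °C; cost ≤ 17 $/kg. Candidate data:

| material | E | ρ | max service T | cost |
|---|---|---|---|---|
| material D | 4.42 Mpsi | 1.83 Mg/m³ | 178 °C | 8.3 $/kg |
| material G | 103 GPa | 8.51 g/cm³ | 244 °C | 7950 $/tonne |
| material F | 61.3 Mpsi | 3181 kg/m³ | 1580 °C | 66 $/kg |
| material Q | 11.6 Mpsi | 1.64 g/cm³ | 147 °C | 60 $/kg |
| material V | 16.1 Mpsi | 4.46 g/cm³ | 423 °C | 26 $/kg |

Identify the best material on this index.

material D

Screen on constraints: max service T ≥ 162 °C; cost ≤ 17 $/kg. Survivors: material D, material G.
After converting to SI:
  material D: E = 30.47 GPa, ρ = 1830 kg/m³
  material G: E = 103.0 GPa, ρ = 8510 kg/m³
  material D: M = 3.02×10⁻³
  material G: M = 1.19×10⁻³
Material D has the largest M.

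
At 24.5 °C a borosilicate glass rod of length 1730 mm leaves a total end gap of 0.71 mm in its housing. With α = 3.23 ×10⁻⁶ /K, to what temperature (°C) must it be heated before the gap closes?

α·L₀·ΔT = 0.71 mm ⇒ ΔT = 0.71 / (3.23×10⁻⁶ × 1730.0) = 127.1 K.
T = 24.5 + 127.1 = 151.6 °C.

152 °C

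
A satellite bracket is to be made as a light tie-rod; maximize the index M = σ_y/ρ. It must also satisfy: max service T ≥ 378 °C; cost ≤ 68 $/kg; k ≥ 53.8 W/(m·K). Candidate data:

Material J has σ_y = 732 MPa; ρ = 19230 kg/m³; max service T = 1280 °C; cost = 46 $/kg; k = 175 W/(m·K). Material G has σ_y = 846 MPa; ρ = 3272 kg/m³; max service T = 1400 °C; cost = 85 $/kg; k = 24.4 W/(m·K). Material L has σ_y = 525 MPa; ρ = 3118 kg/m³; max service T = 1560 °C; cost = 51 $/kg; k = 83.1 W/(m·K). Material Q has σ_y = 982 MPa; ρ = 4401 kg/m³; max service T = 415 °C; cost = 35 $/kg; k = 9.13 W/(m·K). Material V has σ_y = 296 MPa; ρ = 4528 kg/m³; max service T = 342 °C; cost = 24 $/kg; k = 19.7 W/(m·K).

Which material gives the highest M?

material L

Screen on constraints: max service T ≥ 378 °C; cost ≤ 68 $/kg; k ≥ 53.8 W/(m·K). Survivors: material J, material L.
Evaluate M for each candidate:
  material L: M = 168 kN·m/kg
  material J: M = 38.1 kN·m/kg
Material L has the largest M.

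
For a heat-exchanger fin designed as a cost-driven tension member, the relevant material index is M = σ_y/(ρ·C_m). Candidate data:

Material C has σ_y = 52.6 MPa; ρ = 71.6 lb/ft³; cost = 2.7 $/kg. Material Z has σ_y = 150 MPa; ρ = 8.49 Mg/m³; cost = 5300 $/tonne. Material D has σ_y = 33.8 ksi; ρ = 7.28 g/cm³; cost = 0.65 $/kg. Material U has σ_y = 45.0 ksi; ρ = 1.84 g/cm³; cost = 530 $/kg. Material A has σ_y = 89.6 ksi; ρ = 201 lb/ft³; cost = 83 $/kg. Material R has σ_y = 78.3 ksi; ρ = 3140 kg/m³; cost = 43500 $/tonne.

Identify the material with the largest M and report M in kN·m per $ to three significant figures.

material D, M = 49.2 kN·m per $

Putting every candidate on a common basis:
  material C: σ_y = 52.60 MPa, ρ = 1147 kg/m³, cost = 2.700 $/kg
  material Z: σ_y = 150.0 MPa, ρ = 8490 kg/m³, cost = 5.300 $/kg
  material D: σ_y = 233.0 MPa, ρ = 7280 kg/m³, cost = 0.6500 $/kg
  material U: σ_y = 310.3 MPa, ρ = 1840 kg/m³, cost = 530.0 $/kg
  material A: σ_y = 617.8 MPa, ρ = 3220 kg/m³, cost = 83.00 $/kg
  material R: σ_y = 539.9 MPa, ρ = 3140 kg/m³, cost = 43.50 $/kg
  material D: M = 49.2 kN·m per $
  material C: M = 17.0 kN·m per $
  material R: M = 3.95 kN·m per $
  material Z: M = 3.33 kN·m per $
  material A: M = 2.31 kN·m per $
  material U: M = 0.318 kN·m per $
The maximum is for material D.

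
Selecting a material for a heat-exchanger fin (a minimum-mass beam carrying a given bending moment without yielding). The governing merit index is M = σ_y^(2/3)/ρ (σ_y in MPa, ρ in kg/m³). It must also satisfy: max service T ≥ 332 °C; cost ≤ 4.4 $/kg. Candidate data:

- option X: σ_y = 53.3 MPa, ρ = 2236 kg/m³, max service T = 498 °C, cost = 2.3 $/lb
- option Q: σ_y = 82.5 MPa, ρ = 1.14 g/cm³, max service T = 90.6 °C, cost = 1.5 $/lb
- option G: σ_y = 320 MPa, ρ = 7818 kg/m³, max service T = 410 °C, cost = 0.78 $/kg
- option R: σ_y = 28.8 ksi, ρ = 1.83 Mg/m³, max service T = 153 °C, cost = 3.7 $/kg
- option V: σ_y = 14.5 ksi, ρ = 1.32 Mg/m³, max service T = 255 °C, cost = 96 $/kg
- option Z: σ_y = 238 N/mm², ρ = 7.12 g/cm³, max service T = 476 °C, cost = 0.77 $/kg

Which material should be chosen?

option G

Screen on constraints: max service T ≥ 332 °C; cost ≤ 4.4 $/kg. Survivors: option G, option Z.
Normalizing units and computing the index:
  option G: σ_y = 320.0 MPa, ρ = 7818 kg/m³
  option Z: σ_y = 238.0 MPa, ρ = 7120 kg/m³
  option G: M = 5.98×10⁻³
  option Z: M = 5.39×10⁻³
The maximum is for option G.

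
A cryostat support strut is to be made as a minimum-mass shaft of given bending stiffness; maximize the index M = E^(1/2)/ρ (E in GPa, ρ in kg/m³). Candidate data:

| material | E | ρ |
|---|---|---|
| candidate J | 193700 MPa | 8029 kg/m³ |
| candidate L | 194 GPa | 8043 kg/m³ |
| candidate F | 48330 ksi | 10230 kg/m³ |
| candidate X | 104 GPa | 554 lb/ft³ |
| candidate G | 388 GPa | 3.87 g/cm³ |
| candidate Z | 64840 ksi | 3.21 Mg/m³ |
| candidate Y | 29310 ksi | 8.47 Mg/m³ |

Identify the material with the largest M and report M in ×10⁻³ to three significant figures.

Normalizing units and computing the index:
  candidate J: E = 193.7 GPa, ρ = 8029 kg/m³
  candidate L: E = 194.0 GPa, ρ = 8043 kg/m³
  candidate F: E = 333.2 GPa, ρ = 10230 kg/m³
  candidate X: E = 104.0 GPa, ρ = 8874 kg/m³
  candidate G: E = 388.0 GPa, ρ = 3870 kg/m³
  candidate Z: E = 447.1 GPa, ρ = 3210 kg/m³
  candidate Y: E = 202.1 GPa, ρ = 8470 kg/m³
  candidate Z: M = 6.59×10⁻³
  candidate G: M = 5.09×10⁻³
  candidate F: M = 1.78×10⁻³
  candidate J: M = 1.73×10⁻³
  candidate L: M = 1.73×10⁻³
  candidate Y: M = 1.68×10⁻³
  candidate X: M = 1.15×10⁻³
Highest index: candidate Z.

candidate Z, M = 6.59×10⁻³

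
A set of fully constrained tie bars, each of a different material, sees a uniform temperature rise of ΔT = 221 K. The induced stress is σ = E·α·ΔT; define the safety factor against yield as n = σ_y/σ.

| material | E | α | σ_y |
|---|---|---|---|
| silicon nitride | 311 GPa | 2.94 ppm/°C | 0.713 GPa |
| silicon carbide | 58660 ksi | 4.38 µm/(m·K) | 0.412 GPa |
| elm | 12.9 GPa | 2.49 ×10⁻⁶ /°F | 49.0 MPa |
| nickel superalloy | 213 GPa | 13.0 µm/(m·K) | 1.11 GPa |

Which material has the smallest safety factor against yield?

silicon carbide

With everything in SI (GPa, ×10⁻⁶/K, MPa):
  silicon nitride: E = 311.0, α = 2.94, σ_y = 713.0 → σ = 202 MPa, n = 3.53
  silicon carbide: E = 404.4, α = 4.38, σ_y = 412.0 → σ = 391 MPa, n = 1.05
  elm: E = 12.90, α = 4.48, σ_y = 49.00 → σ = 12.8 MPa, n = 3.83
  nickel superalloy: E = 213.0, α = 13.0, σ_y = 1110 → σ = 612 MPa, n = 1.81
The minimum is silicon carbide at n = 1.05.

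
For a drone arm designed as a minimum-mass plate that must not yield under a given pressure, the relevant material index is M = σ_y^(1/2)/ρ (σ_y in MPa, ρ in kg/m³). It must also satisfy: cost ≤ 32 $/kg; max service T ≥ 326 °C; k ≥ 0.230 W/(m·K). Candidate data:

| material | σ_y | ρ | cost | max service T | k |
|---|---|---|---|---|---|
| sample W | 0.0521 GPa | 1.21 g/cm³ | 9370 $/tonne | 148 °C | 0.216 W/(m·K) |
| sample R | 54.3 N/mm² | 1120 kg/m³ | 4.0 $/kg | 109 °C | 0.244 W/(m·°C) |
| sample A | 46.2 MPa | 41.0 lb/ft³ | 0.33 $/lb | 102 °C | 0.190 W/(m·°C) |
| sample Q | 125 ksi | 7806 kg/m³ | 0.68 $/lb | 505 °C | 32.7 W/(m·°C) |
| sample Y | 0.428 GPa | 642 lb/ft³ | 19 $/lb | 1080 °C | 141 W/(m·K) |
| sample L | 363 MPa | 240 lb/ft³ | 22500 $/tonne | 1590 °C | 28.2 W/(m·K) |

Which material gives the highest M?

Screen on constraints: cost ≤ 32 $/kg; max service T ≥ 326 °C; k ≥ 0.230 W/(m·K). Survivors: sample Q, sample L.
Convert each candidate to consistent units, then evaluate M:
  sample Q: σ_y = 861.8 MPa, ρ = 7806 kg/m³
  sample L: σ_y = 363.0 MPa, ρ = 3844 kg/m³
  sample L: M = 4.96×10⁻³
  sample Q: M = 3.76×10⁻³
The maximum is for sample L.

sample L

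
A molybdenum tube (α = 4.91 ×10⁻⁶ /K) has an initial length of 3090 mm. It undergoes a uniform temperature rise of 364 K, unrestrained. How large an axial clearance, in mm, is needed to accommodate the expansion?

ΔL = α·L₀·ΔT = 4.91×10⁻⁶ × 3090 mm × 364.0 K = 5.52 mm.

5.52 mm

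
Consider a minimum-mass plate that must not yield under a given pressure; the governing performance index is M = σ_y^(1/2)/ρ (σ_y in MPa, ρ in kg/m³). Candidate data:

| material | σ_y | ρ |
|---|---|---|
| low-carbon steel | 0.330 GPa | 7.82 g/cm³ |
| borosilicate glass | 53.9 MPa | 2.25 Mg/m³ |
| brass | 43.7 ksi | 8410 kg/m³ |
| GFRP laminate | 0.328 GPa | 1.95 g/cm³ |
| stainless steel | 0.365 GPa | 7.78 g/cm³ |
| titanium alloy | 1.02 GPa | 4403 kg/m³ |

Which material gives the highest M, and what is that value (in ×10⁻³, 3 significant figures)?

GFRP laminate, M = 9.29×10⁻³

In SI units:
  low-carbon steel: σ_y = 330.0 MPa, ρ = 7820 kg/m³
  borosilicate glass: σ_y = 53.90 MPa, ρ = 2250 kg/m³
  brass: σ_y = 301.3 MPa, ρ = 8410 kg/m³
  GFRP laminate: σ_y = 328.0 MPa, ρ = 1950 kg/m³
  stainless steel: σ_y = 365.0 MPa, ρ = 7780 kg/m³
  titanium alloy: σ_y = 1020 MPa, ρ = 4403 kg/m³
  GFRP laminate: M = 9.29×10⁻³
  titanium alloy: M = 7.25×10⁻³
  borosilicate glass: M = 3.26×10⁻³
  stainless steel: M = 2.46×10⁻³
  low-carbon steel: M = 2.32×10⁻³
  brass: M = 2.06×10⁻³
Highest index: GFRP laminate.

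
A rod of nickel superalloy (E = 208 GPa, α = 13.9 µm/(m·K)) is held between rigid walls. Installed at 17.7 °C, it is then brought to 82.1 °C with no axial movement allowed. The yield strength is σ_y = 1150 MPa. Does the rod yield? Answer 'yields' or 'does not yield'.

does not yield

ΔT = 64.40 K. Constrained thermal stress σ = E·α·ΔT = 208.0×10³ MPa × 13.9×10⁻⁶ × 64.40 = 186 MPa (compressive).
Compare to σ_y = 1150 MPa: σ < σ_y, so it does not yield.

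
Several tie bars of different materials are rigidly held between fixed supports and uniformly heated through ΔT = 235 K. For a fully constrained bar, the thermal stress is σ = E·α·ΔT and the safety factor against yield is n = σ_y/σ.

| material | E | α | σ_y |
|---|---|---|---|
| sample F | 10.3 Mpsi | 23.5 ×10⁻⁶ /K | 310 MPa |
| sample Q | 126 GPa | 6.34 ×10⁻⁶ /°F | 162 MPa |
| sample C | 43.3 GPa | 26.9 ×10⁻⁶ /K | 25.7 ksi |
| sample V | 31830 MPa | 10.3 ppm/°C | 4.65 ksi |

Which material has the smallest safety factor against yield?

With everything in SI (GPa, ×10⁻⁶/K, MPa):
  sample F: E = 71.02, α = 23.5, σ_y = 310.0 → σ = 392 MPa, n = 0.790
  sample Q: E = 126.0, α = 11.4, σ_y = 162.0 → σ = 338 MPa, n = 0.479
  sample C: E = 43.30, α = 26.9, σ_y = 177.2 → σ = 274 MPa, n = 0.647
  sample V: E = 31.83, α = 10.3, σ_y = 32.06 → σ = 77.0 MPa, n = 0.416
Smallest n: sample V with n = 0.416.

sample V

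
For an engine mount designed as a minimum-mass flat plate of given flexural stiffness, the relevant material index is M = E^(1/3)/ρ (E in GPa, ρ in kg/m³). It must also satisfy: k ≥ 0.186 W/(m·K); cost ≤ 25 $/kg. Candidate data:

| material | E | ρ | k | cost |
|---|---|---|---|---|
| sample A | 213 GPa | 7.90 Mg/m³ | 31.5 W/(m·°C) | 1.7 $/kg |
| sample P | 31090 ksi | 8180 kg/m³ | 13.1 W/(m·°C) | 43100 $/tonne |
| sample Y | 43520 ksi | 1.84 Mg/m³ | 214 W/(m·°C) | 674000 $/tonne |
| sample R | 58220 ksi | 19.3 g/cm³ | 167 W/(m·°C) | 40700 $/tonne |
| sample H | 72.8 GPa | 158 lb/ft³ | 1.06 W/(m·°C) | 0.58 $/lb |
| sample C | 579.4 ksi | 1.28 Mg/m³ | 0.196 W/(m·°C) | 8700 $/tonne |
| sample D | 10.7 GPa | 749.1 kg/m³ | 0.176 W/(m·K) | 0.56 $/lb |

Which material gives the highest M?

Screen on constraints: k ≥ 0.186 W/(m·K); cost ≤ 25 $/kg. Survivors: sample A, sample H, sample C.
After converting to SI:
  sample A: E = 213.0 GPa, ρ = 7900 kg/m³
  sample H: E = 72.80 GPa, ρ = 2531 kg/m³
  sample C: E = 3.995 GPa, ρ = 1280 kg/m³
  sample H: M = 1.65×10⁻³
  sample C: M = 1.24×10⁻³
  sample A: M = 0.756×10⁻³
Sample H has the largest M.

sample H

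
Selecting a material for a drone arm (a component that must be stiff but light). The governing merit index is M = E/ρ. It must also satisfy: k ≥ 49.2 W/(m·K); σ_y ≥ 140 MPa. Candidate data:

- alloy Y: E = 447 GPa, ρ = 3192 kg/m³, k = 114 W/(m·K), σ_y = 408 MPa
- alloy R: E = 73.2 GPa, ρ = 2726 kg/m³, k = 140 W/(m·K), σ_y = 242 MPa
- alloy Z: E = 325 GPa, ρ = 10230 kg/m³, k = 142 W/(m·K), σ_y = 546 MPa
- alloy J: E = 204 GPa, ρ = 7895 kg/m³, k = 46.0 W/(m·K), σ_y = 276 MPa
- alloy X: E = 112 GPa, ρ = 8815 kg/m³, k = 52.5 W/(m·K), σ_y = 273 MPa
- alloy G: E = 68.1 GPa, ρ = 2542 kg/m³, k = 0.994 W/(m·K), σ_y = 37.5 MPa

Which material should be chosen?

Screen on constraints: k ≥ 49.2 W/(m·K); σ_y ≥ 140 MPa. Survivors: alloy Y, alloy R, alloy Z, alloy X.
Per-candidate index values:
  alloy Y: M = 140 MN·m/kg
  alloy Z: M = 31.8 MN·m/kg
  alloy R: M = 26.9 MN·m/kg
  alloy X: M = 12.7 MN·m/kg
Highest index: alloy Y.

alloy Y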